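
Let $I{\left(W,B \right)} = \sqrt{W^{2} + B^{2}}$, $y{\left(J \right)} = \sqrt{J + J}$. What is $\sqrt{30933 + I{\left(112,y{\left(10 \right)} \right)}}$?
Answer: $\sqrt{30933 + 6 \sqrt{349}} \approx 176.2$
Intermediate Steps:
$y{\left(J \right)} = \sqrt{2} \sqrt{J}$ ($y{\left(J \right)} = \sqrt{2 J} = \sqrt{2} \sqrt{J}$)
$I{\left(W,B \right)} = \sqrt{B^{2} + W^{2}}$
$\sqrt{30933 + I{\left(112,y{\left(10 \right)} \right)}} = \sqrt{30933 + \sqrt{\left(\sqrt{2} \sqrt{10}\right)^{2} + 112^{2}}} = \sqrt{30933 + \sqrt{\left(2 \sqrt{5}\right)^{2} + 12544}} = \sqrt{30933 + \sqrt{20 + 12544}} = \sqrt{30933 + \sqrt{12564}} = \sqrt{30933 + 6 \sqrt{349}}$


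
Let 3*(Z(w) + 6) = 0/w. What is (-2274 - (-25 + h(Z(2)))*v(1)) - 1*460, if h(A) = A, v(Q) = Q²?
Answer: -2703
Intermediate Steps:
Z(w) = -6 (Z(w) = -6 + (0/w)/3 = -6 + (⅓)*0 = -6 + 0 = -6)
(-2274 - (-25 + h(Z(2)))*v(1)) - 1*460 = (-2274 - (-25 - 6)*1²) - 1*460 = (-2274 - (-31)) - 460 = (-2274 - 1*(-31)) - 460 = (-2274 + 31) - 460 = -2243 - 460 = -2703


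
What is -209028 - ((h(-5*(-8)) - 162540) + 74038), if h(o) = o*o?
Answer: -122126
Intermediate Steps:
h(o) = o**2
-209028 - ((h(-5*(-8)) - 162540) + 74038) = -209028 - (((-5*(-8))**2 - 162540) + 74038) = -209028 - ((40**2 - 162540) + 74038) = -209028 - ((1600 - 162540) + 74038) = -209028 - (-160940 + 74038) = -209028 - 1*(-86902) = -209028 + 86902 = -122126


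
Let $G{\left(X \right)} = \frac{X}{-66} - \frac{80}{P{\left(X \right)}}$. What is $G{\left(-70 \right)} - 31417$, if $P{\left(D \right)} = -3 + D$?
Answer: $- \frac{75678358}{2409} \approx -31415.0$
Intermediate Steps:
$G{\left(X \right)} = - \frac{80}{-3 + X} - \frac{X}{66}$ ($G{\left(X \right)} = \frac{X}{-66} - \frac{80}{-3 + X} = X \left(- \frac{1}{66}\right) - \frac{80}{-3 + X} = - \frac{X}{66} - \frac{80}{-3 + X} = - \frac{80}{-3 + X} - \frac{X}{66}$)
$G{\left(-70 \right)} - 31417 = \frac{-5280 - - 70 \left(-3 - 70\right)}{66 \left(-3 - 70\right)} - 31417 = \frac{-5280 - \left(-70\right) \left(-73\right)}{66 \left(-73\right)} - 31417 = \frac{1}{66} \left(- \frac{1}{73}\right) \left(-5280 - 5110\right) - 31417 = \frac{1}{66} \left(- \frac{1}{73}\right) \left(-10390\right) - 31417 = \frac{5195}{2409} - 31417 = - \frac{75678358}{2409}$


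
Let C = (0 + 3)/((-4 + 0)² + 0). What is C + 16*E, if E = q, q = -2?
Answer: -509/16 ≈ -31.813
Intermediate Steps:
C = 3/16 (C = 3/((-4)² + 0) = 3/(16 + 0) = 3/16 ≈ 0.18750)
E = -2
C + 16*E = 3/16 + 16*(-2) = 3/16 - 32 = -509/16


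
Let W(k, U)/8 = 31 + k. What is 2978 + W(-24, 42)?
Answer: 3034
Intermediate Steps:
W(k, U) = 248 + 8*k (W(k, U) = 8*(31 + k) = 248 + 8*k)
2978 + W(-24, 42) = 2978 + (248 + 8*(-24)) = 2978 + (248 - 192) = 2978 + 56 = 3034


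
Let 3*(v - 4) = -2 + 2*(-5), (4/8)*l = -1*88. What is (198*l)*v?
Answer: 0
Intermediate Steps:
l = -176 (l = 2*(-1*88) = 2*(-88) = -176)
v = 0 (v = 4 + (-2 + 2*(-5))/3 = 4 + (-2 - 10)/3 = 4 + (⅓)*(-12) = 4 - 4 = 0)
(198*l)*v = (198*(-176))*0 = -34848*0 = 0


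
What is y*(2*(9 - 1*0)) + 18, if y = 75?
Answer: 1368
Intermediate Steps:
y*(2*(9 - 1*0)) + 18 = 75*(2*(9 - 1*0)) + 18 = 75*(2*(9 + 0)) + 18 = 75*(2*9) + 18 = 75*18 + 18 = 1350 + 18 = 1368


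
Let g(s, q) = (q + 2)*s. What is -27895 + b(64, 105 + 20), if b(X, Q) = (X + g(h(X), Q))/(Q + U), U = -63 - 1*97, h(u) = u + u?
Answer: -198529/7 ≈ -28361.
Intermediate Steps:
h(u) = 2*u
g(s, q) = s*(2 + q) (g(s, q) = (2 + q)*s = s*(2 + q))
U = -160 (U = -63 - 97 = -160)
b(X, Q) = (X + 2*X*(2 + Q))/(-160 + Q) (b(X, Q) = (X + (2*X)*(2 + Q))/(Q - 160) = (X + 2*X*(2 + Q))/(-160 + Q))
-27895 + b(64, 105 + 20) = -27895 + 64*(5 + 2*(105 + 20))/(-160 + (105 + 20)) = -27895 + 64*(5 + 2*125)/(-160 + 125) = -27895 + 64*(5 + 250)/(-35) = -27895 + 64*(-1/35)*255 = -27895 - 3264/7 = -198529/7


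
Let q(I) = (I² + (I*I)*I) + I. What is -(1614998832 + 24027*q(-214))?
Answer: 232762667742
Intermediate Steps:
q(I) = I + I² + I³ (q(I) = (I² + I²*I) + I = (I² + I³) + I = I + I² + I³)
-(1614998832 + 24027*q(-214)) = -(1614998832 - 5141778*(1 - 214 + (-214)²)) = -(1614998832 - 5141778*(1 - 214 + 45796)) = -24027/(1/(-214*45583 + 67216)) = -24027/(1/(-9754762 + 67216)) = -24027/(1/(-9687546)) = -24027/(-1/9687546) = -24027*(-9687546) = 232762667742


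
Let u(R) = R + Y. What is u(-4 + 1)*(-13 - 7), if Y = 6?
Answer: -60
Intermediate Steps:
u(R) = 6 + R (u(R) = R + 6 = 6 + R)
u(-4 + 1)*(-13 - 7) = (6 + (-4 + 1))*(-13 - 7) = (6 - 3)*(-20) = 3*(-20) = -60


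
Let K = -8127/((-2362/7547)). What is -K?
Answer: -61334469/2362 ≈ -25967.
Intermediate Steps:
K = 61334469/2362 (K = -8127/((-2362*1/7547)) = -8127/(-2362/7547) = -8127*(-7547/2362) = 61334469/2362 ≈ 25967.)
-K = -1*61334469/2362 = -61334469/2362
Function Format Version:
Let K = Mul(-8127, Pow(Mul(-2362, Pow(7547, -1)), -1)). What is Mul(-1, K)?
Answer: Rational(-61334469, 2362) ≈ -25967.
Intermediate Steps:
K = Rational(61334469, 2362) (K = Mul(-8127, Pow(Mul(-2362, Rational(1, 7547)), -1)) = Mul(-8127, Pow(Rational(-2362, 7547), -1)) = Mul(-8127, Rational(-7547, 2362)) = Rational(61334469, 2362) ≈ 25967.)
Mul(-1, K) = Mul(-1, Rational(61334469, 2362)) = Rational(-61334469, 2362)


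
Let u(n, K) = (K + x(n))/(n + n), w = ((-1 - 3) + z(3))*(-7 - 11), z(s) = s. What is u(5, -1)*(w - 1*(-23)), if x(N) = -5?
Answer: -123/5 ≈ -24.600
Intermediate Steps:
w = 18 (w = ((-1 - 3) + 3)*(-7 - 11) = (-4 + 3)*(-18) = -1*(-18) = 18)
u(n, K) = (-5 + K)/(2*n) (u(n, K) = (K - 5)/(n + n) = (-5 + K)/((2*n)) = (-5 + K)*(1/(2*n)) = (-5 + K)/(2*n))
u(5, -1)*(w - 1*(-23)) = ((½)*(-5 - 1)/5)*(18 - 1*(-23)) = ((½)*(⅕)*(-6))*(18 + 23) = -⅗*41 = -123/5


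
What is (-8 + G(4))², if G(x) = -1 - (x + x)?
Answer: 289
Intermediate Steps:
G(x) = -1 - 2*x
(-8 + G(4))² = (-8 + (-1 - 2*4))² = (-8 + (-1 - 8))² = (-8 - 9)² = (-17)² = 289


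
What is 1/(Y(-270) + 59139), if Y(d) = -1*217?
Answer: 1/58922 ≈ 1.6972e-5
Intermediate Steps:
Y(d) = -217
1/(Y(-270) + 59139) = 1/(-217 + 59139) = 1/58922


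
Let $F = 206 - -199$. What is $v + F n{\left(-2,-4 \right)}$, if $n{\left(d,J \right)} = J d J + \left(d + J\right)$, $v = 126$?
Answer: $-15264$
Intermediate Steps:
$n{\left(d,J \right)} = J + d + d J^{2}$ ($n{\left(d,J \right)} = d J^{2} + \left(J + d\right) = J + d + d J^{2}$)
$F = 405$ ($F = 206 + 199 = 405$)
$v + F n{\left(-2,-4 \right)} = 126 + 405 \left(-4 - 2 - 2 \left(-4\right)^{2}\right) = 126 + 405 \left(-4 - 2 - 32\right) = 126 + 405 \left(-38\right) = 126 - 15390 = -15264$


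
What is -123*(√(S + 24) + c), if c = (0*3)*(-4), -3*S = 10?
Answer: -41*√186 ≈ -559.17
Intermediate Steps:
S = -10/3 (S = -⅓*10 = -10/3 ≈ -3.3333)
c = 0 (c = 0*(-4) = 0)
-123*(√(S + 24) + c) = -123*(√(-10/3 + 24) + 0) = -123*(√(62/3) + 0) = -123*(√186/3 + 0) = -41*√186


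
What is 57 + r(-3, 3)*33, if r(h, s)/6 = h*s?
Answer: -1725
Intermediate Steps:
r(h, s) = 6*h*s (r(h, s) = 6*(h*s) = 6*h*s)
57 + r(-3, 3)*33 = 57 + (6*(-3)*3)*33 = 57 - 54*33 = 57 - 1782 = -1725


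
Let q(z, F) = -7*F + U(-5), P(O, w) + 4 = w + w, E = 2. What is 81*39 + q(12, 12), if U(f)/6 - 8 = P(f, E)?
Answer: 3123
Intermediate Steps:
P(O, w) = -4 + 2*w (P(O, w) = -4 + (w + w) = -4 + 2*w)
U(f) = 48 (U(f) = 48 + 6*(-4 + 2*2) = 48 + 6*(-4 + 4) = 48 + 6*0 = 48 + 0 = 48)
q(z, F) = 48 - 7*F (q(z, F) = -7*F + 48 = 48 - 7*F)
81*39 + q(12, 12) = 81*39 + (48 - 7*12) = 3159 + (48 - 84) = 3159 - 36 = 3123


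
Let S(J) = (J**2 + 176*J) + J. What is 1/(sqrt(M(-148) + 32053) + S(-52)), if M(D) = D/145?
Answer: -942500/6121602463 - 9*sqrt(8319665)/6121602463 ≈ -0.00015820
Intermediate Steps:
M(D) = D/145 (M(D) = D*(1/145) = D/145)
S(J) = J**2 + 177*J
1/(sqrt(M(-148) + 32053) + S(-52)) = 1/(sqrt((1/145)*(-148) + 32053) - 52*(177 - 52)) = 1/(sqrt(-148/145 + 32053) - 52*125) = 1/(sqrt(4647537/145) - 6500) = 1/(9*sqrt(8319665)/145 - 6500) = 1/(-6500 + 9*sqrt(8319665)/145)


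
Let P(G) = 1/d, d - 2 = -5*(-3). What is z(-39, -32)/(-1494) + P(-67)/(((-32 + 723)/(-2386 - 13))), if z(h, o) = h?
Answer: -1041991/5850006 ≈ -0.17812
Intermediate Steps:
d = 17 (d = 2 - 5*(-3) = 2 + 15 = 17)
P(G) = 1/17
z(-39, -32)/(-1494) + P(-67)/(((-32 + 723)/(-2386 - 13))) = -39/(-1494) + 1/(17*(((-32 + 723)/(-2386 - 13)))) = -39*(-1/1494) + 1/(17*((691/(-2399)))) = 13/498 + 1/(17*((691*(-1/2399)))) = 13/498 + 1/(17*(-691/2399)) = 13/498 + (1/17)*(-2399/691) = 13/498 - 2399/11747 = -1041991/5850006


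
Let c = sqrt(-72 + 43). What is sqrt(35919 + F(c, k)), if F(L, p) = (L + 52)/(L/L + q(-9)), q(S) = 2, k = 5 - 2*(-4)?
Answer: sqrt(323427 + 3*I*sqrt(29))/3 ≈ 189.57 + 0.0047346*I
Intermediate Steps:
k = 13 (k = 5 + 8 = 13)
c = I*sqrt(29) (c = sqrt(-29) = I*sqrt(29) ≈ 5.3852*I)
F(L, p) = 52/3 + L/3 (F(L, p) = (L + 52)/(L/L + 2) = (52 + L)/(1 + 2) = (52 + L)/3 = (52 + L)*(1/3) = 52/3 + L/3)
sqrt(35919 + F(c, k)) = sqrt(35919 + (52/3 + (I*sqrt(29))/3)) = sqrt(35919 + (52/3 + I*sqrt(29)/3)) = sqrt(107809/3 + I*sqrt(29)/3)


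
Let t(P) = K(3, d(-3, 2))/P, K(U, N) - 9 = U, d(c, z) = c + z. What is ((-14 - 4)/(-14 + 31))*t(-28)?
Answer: 54/119 ≈ 0.45378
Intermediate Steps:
K(U, N) = 9 + U
t(P) = 12/P (t(P) = (9 + 3)/P = 12/P)
((-14 - 4)/(-14 + 31))*t(-28) = ((-14 - 4)/(-14 + 31))*(12/(-28)) = (-18/17)*(12*(-1/28)) = -18*1/17*(-3/7) = -18/17*(-3/7) = 54/119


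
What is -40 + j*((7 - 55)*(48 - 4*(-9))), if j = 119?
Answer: -479848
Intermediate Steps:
-40 + j*((7 - 55)*(48 - 4*(-9))) = -40 + 119*((7 - 55)*(48 - 4*(-9))) = -40 + 119*(-48*(48 + 36)) = -40 + 119*(-48*84) = -40 + 119*(-4032) = -40 - 479808 = -479848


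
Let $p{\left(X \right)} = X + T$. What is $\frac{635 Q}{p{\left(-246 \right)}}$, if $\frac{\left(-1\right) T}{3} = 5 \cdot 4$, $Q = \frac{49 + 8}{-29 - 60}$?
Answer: $\frac{12065}{9078} \approx 1.329$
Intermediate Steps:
$Q = - \frac{57}{89}$ ($Q = \frac{57}{-89} = 57 \left(- \frac{1}{89}\right) = - \frac{57}{89} \approx -0.64045$)
$T = -60$ ($T = - 3 \cdot 5 \cdot 4 = \left(-3\right) 20 = -60$)
$p{\left(X \right)} = -60 + X$ ($p{\left(X \right)} = X - 60 = -60 + X$)
$\frac{635 Q}{p{\left(-246 \right)}} = \frac{635 \left(- \frac{57}{89}\right)}{-60 - 246} = - \frac{36195}{89 \left(-306\right)} = \left(- \frac{36195}{89}\right) \left(- \frac{1}{306}\right) = \frac{12065}{9078}$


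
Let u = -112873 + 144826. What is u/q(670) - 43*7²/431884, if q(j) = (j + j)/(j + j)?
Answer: 13799987345/431884 ≈ 31953.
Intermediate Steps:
q(j) = 1 (q(j) = (2*j)/((2*j)) = (2*j)*(1/(2*j)) = 1)
u = 31953
u/q(670) - 43*7²/431884 = 31953/1 - 43*7²/431884 = 31953*1 - 43*49*(1/431884) = 31953 - 2107*1/431884 = 31953 - 2107/431884 = 13799987345/431884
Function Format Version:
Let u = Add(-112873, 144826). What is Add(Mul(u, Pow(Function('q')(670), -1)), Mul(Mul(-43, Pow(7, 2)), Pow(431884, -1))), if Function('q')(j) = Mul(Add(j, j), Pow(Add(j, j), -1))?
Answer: Rational(13799987345, 431884) ≈ 31953.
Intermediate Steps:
Function('q')(j) = 1 (Function('q')(j) = Mul(Mul(2, j), Pow(Mul(2, j), -1)) = Mul(Mul(2, j), Mul(Rational(1, 2), Pow(j, -1))) = 1)
u = 31953
Add(Mul(u, Pow(Function('q')(670), -1)), Mul(Mul(-43, Pow(7, 2)), Pow(431884, -1))) = Add(Mul(31953, Pow(1, -1)), Mul(Mul(-43, Pow(7, 2)), Pow(431884, -1))) = Add(Mul(31953, 1), Mul(Mul(-43, 49), Rational(1, 431884))) = Add(31953, Mul(-2107, Rational(1, 431884))) = Add(31953, Rational(-2107, 431884)) = Rational(13799987345, 431884)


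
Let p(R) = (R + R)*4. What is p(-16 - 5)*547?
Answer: -91896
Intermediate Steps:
p(R) = 8*R (p(R) = (2*R)*4 = 8*R)
p(-16 - 5)*547 = (8*(-16 - 5))*547 = (8*(-21))*547 = -168*547 = -91896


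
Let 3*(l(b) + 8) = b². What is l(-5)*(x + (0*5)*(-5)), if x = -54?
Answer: -18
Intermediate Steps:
l(b) = -8 + b²/3
l(-5)*(x + (0*5)*(-5)) = (-8 + (⅓)*(-5)²)*(-54 + (0*5)*(-5)) = (-8 + (⅓)*25)*(-54 + 0*(-5)) = (-8 + 25/3)*(-54 + 0) = (⅓)*(-54) = -18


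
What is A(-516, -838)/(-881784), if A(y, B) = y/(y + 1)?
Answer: -43/37843230 ≈ -1.1363e-6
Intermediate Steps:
A(y, B) = y/(1 + y)
A(-516, -838)/(-881784) = -516/(1 - 516)/(-881784) = -516/(-515)*(-1/881784) = -516*(-1/515)*(-1/881784) = (516/515)*(-1/881784) = -43/37843230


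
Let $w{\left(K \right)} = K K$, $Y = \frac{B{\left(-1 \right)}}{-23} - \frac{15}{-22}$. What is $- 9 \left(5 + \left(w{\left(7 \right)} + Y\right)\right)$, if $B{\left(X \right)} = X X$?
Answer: $- \frac{248823}{506} \approx -491.75$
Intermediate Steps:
$B{\left(X \right)} = X^{2}$
$Y = \frac{323}{506}$ ($Y = \frac{\left(-1\right)^{2}}{-23} - \frac{15}{-22} = 1 \left(- \frac{1}{23}\right) - - \frac{15}{22} = - \frac{1}{23} + \frac{15}{22} = \frac{323}{506} \approx 0.63834$)
$w{\left(K \right)} = K^{2}$
$- 9 \left(5 + \left(w{\left(7 \right)} + Y\right)\right) = - 9 \left(5 + \left(7^{2} + \frac{323}{506}\right)\right) = - 9 \left(5 + \left(49 + \frac{323}{506}\right)\right) = - 9 \left(5 + \frac{25117}{506}\right) = \left(-9\right) \frac{27647}{506} = - \frac{248823}{506}$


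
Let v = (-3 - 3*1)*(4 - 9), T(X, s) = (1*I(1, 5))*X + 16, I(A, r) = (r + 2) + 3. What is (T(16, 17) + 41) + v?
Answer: 247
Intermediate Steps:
I(A, r) = 5 + r (I(A, r) = (2 + r) + 3 = 5 + r)
T(X, s) = 16 + 10*X (T(X, s) = (1*(5 + 5))*X + 16 = (1*10)*X + 16 = 10*X + 16 = 16 + 10*X)
v = 30 (v = (-3 - 3)*(-5) = -6*(-5) = 30)
(T(16, 17) + 41) + v = ((16 + 10*16) + 41) + 30 = ((16 + 160) + 41) + 30 = (176 + 41) + 30 = 217 + 30 = 247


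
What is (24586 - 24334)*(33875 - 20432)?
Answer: 3387636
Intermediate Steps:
(24586 - 24334)*(33875 - 20432) = 252*13443 = 3387636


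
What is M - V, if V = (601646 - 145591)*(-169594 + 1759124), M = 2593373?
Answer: -724910510777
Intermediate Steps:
V = 724913104150 (V = 456055*1589530 = 724913104150)
M - V = 2593373 - 1*724913104150 = 2593373 - 724913104150 = -724910510777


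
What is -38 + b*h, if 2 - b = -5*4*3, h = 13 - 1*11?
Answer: 86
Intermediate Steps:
h = 2 (h = 13 - 11 = 2)
b = 62 (b = 2 - (-5*4)*3 = 2 - (-20)*3 = 2 - 1*(-60) = 2 + 60 = 62)
-38 + b*h = -38 + 62*2 = -38 + 124 = 86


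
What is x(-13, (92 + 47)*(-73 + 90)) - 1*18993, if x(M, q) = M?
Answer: -19006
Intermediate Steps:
x(-13, (92 + 47)*(-73 + 90)) - 1*18993 = -13 - 1*18993 = -13 - 18993 = -19006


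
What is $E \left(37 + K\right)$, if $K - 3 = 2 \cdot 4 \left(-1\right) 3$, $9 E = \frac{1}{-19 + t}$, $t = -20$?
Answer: $- \frac{16}{351} \approx -0.045584$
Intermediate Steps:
$E = - \frac{1}{351}$ ($E = \frac{1}{9 \left(-19 - 20\right)} = \frac{1}{9 \left(-39\right)} = \frac{1}{9} \left(- \frac{1}{39}\right) = - \frac{1}{351} \approx -0.002849$)
$K = -21$ ($K = 3 + 2 \cdot 4 \left(-1\right) 3 = 3 + 8 \left(-1\right) 3 = 3 - 24 = -21$)
$E \left(37 + K\right) = - \frac{37 - 21}{351} = \left(- \frac{1}{351}\right) 16 = - \frac{16}{351}$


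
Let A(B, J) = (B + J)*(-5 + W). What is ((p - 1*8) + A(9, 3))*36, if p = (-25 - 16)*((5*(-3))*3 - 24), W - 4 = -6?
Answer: 98532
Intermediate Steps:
W = -2 (W = 4 - 6 = -2)
A(B, J) = -7*B - 7*J (A(B, J) = (B + J)*(-5 - 2) = (B + J)*(-7) = -7*B - 7*J)
p = 2829 (p = -41*(-15*3 - 24) = -41*(-45 - 24) = -41*(-69) = 2829)
((p - 1*8) + A(9, 3))*36 = ((2829 - 1*8) + (-7*9 - 7*3))*36 = ((2829 - 8) + (-63 - 21))*36 = (2821 - 84)*36 = 2737*36 = 98532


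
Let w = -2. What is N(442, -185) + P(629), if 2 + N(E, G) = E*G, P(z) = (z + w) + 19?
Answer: -81126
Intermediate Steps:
P(z) = 17 + z (P(z) = (z - 2) + 19 = (-2 + z) + 19 = 17 + z)
N(E, G) = -2 + E*G
N(442, -185) + P(629) = (-2 + 442*(-185)) + (17 + 629) = (-2 - 81770) + 646 = -81772 + 646 = -81126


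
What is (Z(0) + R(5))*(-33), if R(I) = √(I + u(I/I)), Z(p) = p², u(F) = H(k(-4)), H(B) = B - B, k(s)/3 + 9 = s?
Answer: -33*√5 ≈ -73.790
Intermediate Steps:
k(s) = -27 + 3*s
H(B) = 0
u(F) = 0
R(I) = √I (R(I) = √(I + 0) = √I)
(Z(0) + R(5))*(-33) = (0² + √5)*(-33) = (0 + √5)*(-33) = √5*(-33) = -33*√5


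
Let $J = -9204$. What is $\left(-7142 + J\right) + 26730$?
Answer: $10384$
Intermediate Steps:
$\left(-7142 + J\right) + 26730 = \left(-7142 - 9204\right) + 26730 = -16346 + 26730 = 10384$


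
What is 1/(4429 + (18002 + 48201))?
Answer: 1/70632 ≈ 1.4158e-5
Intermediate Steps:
1/(4429 + (18002 + 48201)) = 1/(4429 + 66203) = 1/70632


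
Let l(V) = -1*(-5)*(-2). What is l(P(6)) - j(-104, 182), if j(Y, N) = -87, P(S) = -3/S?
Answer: 77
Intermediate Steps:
l(V) = -10 (l(V) = 5*(-2) = -10)
l(P(6)) - j(-104, 182) = -10 - 1*(-87) = -10 + 87 = 77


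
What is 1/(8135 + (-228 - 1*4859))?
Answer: 1/3048 ≈ 0.00032808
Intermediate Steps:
1/(8135 + (-228 - 1*4859)) = 1/(8135 + (-228 - 4859)) = 1/(8135 - 5087) = 1/3048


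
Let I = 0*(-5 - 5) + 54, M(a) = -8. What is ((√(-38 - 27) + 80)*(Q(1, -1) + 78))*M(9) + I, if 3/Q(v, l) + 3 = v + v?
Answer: -47946 - 600*I*√65 ≈ -47946.0 - 4837.4*I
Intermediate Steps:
Q(v, l) = 3/(-3 + 2*v) (Q(v, l) = 3/(-3 + (v + v)) = 3/(-3 + 2*v))
I = 54 (I = 0*(-10) + 54 = 0 + 54 = 54)
((√(-38 - 27) + 80)*(Q(1, -1) + 78))*M(9) + I = ((√(-38 - 27) + 80)*(3/(-3 + 2*1) + 78))*(-8) + 54 = ((√(-65) + 80)*(3/(-3 + 2) + 78))*(-8) + 54 = ((I*√65 + 80)*(3/(-1) + 78))*(-8) + 54 = ((80 + I*√65)*(3*(-1) + 78))*(-8) + 54 = ((80 + I*√65)*(-3 + 78))*(-8) + 54 = ((80 + I*√65)*75)*(-8) + 54 = (6000 + 75*I*√65)*(-8) + 54 = (-48000 - 600*I*√65) + 54 = -47946 - 600*I*√65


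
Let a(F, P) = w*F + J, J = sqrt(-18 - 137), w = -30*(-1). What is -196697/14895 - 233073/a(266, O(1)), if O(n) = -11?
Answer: (-196697*sqrt(155) + 5041264395*I)/(14895*(sqrt(155) - 7980*I)) ≈ -42.413 + 0.045567*I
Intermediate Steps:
w = 30
J = I*sqrt(155) (J = sqrt(-155) = I*sqrt(155) ≈ 12.45*I)
a(F, P) = 30*F + I*sqrt(155)
-196697/14895 - 233073/a(266, O(1)) = -196697/14895 - 233073/(30*266 + I*sqrt(155)) = -196697*1/14895 - 233073/(7980 + I*sqrt(155)) = -196697/14895 - 233073/(7980 + I*sqrt(155))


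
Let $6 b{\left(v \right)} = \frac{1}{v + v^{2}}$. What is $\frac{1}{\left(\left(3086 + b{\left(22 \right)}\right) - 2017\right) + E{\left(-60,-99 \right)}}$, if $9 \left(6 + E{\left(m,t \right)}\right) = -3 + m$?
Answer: $\frac{3036}{3206017} \approx 0.00094697$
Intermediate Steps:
$E{\left(m,t \right)} = - \frac{19}{3} + \frac{m}{9}$ ($E{\left(m,t \right)} = -6 + \frac{-3 + m}{9} = -6 + \left(- \frac{1}{3} + \frac{m}{9}\right) = - \frac{19}{3} + \frac{m}{9}$)
$b{\left(v \right)} = \frac{1}{6 \left(v + v^{2}\right)}$
$\frac{1}{\left(\left(3086 + b{\left(22 \right)}\right) - 2017\right) + E{\left(-60,-99 \right)}} = \frac{1}{\left(\left(3086 + \frac{1}{6 \cdot 22 \left(1 + 22\right)}\right) - 2017\right) + \left(- \frac{19}{3} + \frac{1}{9} \left(-60\right)\right)} = \frac{1}{\left(\left(3086 + \frac{1}{6} \cdot \frac{1}{22} \cdot \frac{1}{23}\right) - 2017\right) - 13} = \frac{1}{\left(\left(3086 + \frac{1}{3036}\right) - 2017\right) - 13} = \frac{1}{\left(\frac{9369097}{3036} - 2017\right) - 13} = \frac{1}{\frac{3245485}{3036} - 13} = \frac{1}{\frac{3206017}{3036}} = \frac{3036}{3206017}$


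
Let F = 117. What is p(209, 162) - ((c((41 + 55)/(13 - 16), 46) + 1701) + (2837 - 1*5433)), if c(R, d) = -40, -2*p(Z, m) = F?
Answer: 1753/2 ≈ 876.50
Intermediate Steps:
p(Z, m) = -117/2 (p(Z, m) = -½*117 = -117/2)
p(209, 162) - ((c((41 + 55)/(13 - 16), 46) + 1701) + (2837 - 1*5433)) = -117/2 - ((-40 + 1701) + (2837 - 1*5433)) = -117/2 - (1661 + (2837 - 5433)) = -117/2 - (1661 - 2596) = -117/2 - 1*(-935) = -117/2 + 935 = 1753/2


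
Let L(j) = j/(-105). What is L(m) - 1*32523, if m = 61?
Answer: -3414976/105 ≈ -32524.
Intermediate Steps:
L(j) = -j/105 (L(j) = j*(-1/105) = -j/105)
L(m) - 1*32523 = -1/105*61 - 1*32523 = -61/105 - 32523 = -3414976/105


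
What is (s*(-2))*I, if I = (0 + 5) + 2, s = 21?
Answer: -294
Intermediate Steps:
I = 7 (I = 5 + 2 = 7)
(s*(-2))*I = (21*(-2))*7 = -42*7 = -294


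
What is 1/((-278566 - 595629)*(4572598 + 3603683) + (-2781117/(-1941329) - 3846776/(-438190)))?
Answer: -425335477255/3040155065421445494525958 ≈ -1.3991e-13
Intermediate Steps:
1/((-278566 - 595629)*(4572598 + 3603683) + (-2781117/(-1941329) - 3846776/(-438190))) = 1/(-874195*8176281 + (-2781117*(-1/1941329) - 3846776*(-1/438190))) = 1/(-7147663968795 + (2781117/1941329 + 1923388/219095)) = 1/(-7147663968795 + 4343257731767/425335477255) = 1/(-3040155065421445494525958/425335477255) = -425335477255/3040155065421445494525958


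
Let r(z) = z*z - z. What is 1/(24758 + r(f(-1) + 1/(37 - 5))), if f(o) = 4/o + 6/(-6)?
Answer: 1024/25382561 ≈ 4.0343e-5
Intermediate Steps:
f(o) = -1 + 4/o (f(o) = 4/o + 6*(-1/6) = 4/o - 1 = -1 + 4/o)
r(z) = z**2 - z
1/(24758 + r(f(-1) + 1/(37 - 5))) = 1/(24758 + ((4 - 1*(-1))/(-1) + 1/(37 - 5))*(-1 + ((4 - 1*(-1))/(-1) + 1/(37 - 5)))) = 1/(24758 + (-(4 + 1) + 1/32)*(-1 + (-(4 + 1) + 1/32))) = 1/(24758 + (-1*5 + 1/32)*(-1 + (-1*5 + 1/32))) = 1/(24758 + (-5 + 1/32)*(-1 + (-5 + 1/32))) = 1/(24758 - 159*(-1 - 159/32)/32) = 1/(24758 - 159/32*(-191/32)) = 1/(24758 + 30369/1024) = 1/(25382561/1024) = 1024/25382561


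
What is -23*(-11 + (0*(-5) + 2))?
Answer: 207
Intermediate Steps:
-23*(-11 + (0*(-5) + 2)) = -23*(-11 + (0 + 2)) = -23*(-11 + 2) = -23*(-9) = 207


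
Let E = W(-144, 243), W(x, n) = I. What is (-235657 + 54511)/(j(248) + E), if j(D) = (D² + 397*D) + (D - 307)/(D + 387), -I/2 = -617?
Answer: -38342570/34119377 ≈ -1.1238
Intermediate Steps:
I = 1234 (I = -2*(-617) = 1234)
W(x, n) = 1234
E = 1234
j(D) = D² + 397*D + (-307 + D)/(387 + D) (j(D) = (D² + 397*D) + (-307 + D)/(387 + D) = D² + 397*D + (-307 + D)/(387 + D))
(-235657 + 54511)/(j(248) + E) = (-235657 + 54511)/((-307 + 248³ + 784*248² + 153640*248)/(387 + 248) + 1234) = -181146/((-307 + 15252992 + 784*61504 + 38102720)/635 + 1234) = -181146/((-307 + 15252992 + 48219136 + 38102720)/635 + 1234) = -181146/((1/635)*101574541 + 1234) = -181146/(101574541/635 + 1234) = -181146/102358131/635 = -181146*635/102358131 = -38342570/34119377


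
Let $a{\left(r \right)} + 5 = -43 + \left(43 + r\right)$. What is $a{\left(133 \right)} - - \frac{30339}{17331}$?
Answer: $\frac{749569}{5777} \approx 129.75$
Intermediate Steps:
$a{\left(r \right)} = -5 + r$ ($a{\left(r \right)} = -5 + \left(-43 + \left(43 + r\right)\right) = -5 + r$)
$a{\left(133 \right)} - - \frac{30339}{17331} = \left(-5 + 133\right) - - \frac{30339}{17331} = 128 - \left(-30339\right) \frac{1}{17331} = 128 - - \frac{10113}{5777} = 128 + \frac{10113}{5777} = \frac{749569}{5777}$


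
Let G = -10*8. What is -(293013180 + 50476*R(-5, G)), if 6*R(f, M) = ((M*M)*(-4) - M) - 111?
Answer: -232164362/3 ≈ -7.7388e+7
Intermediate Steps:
G = -80
R(f, M) = -37/2 - 2*M**2/3 - M/6 (R(f, M) = (((M*M)*(-4) - M) - 111)/6 = ((M**2*(-4) - M) - 111)/6 = ((-4*M**2 - M) - 111)/6 = ((-M - 4*M**2) - 111)/6 = (-111 - M - 4*M**2)/6 = -37/2 - 2*M**2/3 - M/6)
-(293013180 + 50476*R(-5, G)) = -50476/(1/(5805 + (-37/2 - 2/3*(-80)**2 - 1/6*(-80)))) = -50476/(1/(5805 + (-37/2 - 2/3*6400 + 40/3))) = -50476/(1/(5805 + (-37/2 - 12800/3 + 40/3))) = -50476/(1/(5805 - 25631/6)) = -50476/(1/(9199/6)) = -50476/6/9199 = -50476*9199/6 = -232164362/3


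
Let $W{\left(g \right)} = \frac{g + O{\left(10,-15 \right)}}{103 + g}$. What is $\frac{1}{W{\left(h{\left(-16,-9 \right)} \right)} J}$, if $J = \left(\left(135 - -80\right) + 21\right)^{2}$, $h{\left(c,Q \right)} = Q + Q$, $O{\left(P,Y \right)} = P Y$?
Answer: $- \frac{85}{9356928} \approx -9.0842 \cdot 10^{-6}$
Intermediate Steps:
$h{\left(c,Q \right)} = 2 Q$
$J = 55696$ ($J = \left(\left(135 + 80\right) + 21\right)^{2} = \left(215 + 21\right)^{2} = 236^{2} = 55696$)
$W{\left(g \right)} = \frac{-150 + g}{103 + g}$ ($W{\left(g \right)} = \frac{g + 10 \left(-15\right)}{103 + g} = \frac{g - 150}{103 + g} = \frac{-150 + g}{103 + g}$)
$\frac{1}{W{\left(h{\left(-16,-9 \right)} \right)} J} = \frac{1}{\frac{-150 + 2 \left(-9\right)}{103 + 2 \left(-9\right)} 55696} = \frac{1}{\frac{1}{103 - 18} \left(-150 - 18\right)} \frac{1}{55696} = \frac{1}{\frac{1}{85} \left(-168\right)} \frac{1}{55696} = \frac{1}{- \frac{168}{85}} \cdot \frac{1}{55696} = \left(- \frac{85}{168}\right) \frac{1}{55696} = - \frac{85}{9356928}$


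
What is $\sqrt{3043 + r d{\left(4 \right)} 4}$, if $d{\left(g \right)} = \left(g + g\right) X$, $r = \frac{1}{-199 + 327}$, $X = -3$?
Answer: $\frac{\sqrt{12169}}{2} \approx 55.157$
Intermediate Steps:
$r = \frac{1}{128} \approx 0.0078125$
$d{\left(g \right)} = - 6 g$ ($d{\left(g \right)} = \left(g + g\right) \left(-3\right) = 2 g \left(-3\right) = - 6 g$)
$\sqrt{3043 + r d{\left(4 \right)} 4} = \sqrt{3043 + \frac{\left(-6\right) 4 \cdot 4}{128}} = \sqrt{3043 + \frac{\left(-24\right) 4}{128}} = \sqrt{3043 + \frac{1}{128} \left(-96\right)} = \sqrt{3043 - \frac{3}{4}} = \sqrt{\frac{12169}{4}} = \frac{\sqrt{12169}}{2}$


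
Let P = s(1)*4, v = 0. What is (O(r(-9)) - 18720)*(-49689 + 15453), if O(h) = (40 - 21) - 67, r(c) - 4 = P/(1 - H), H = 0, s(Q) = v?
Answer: 642541248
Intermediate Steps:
s(Q) = 0
P = 0 (P = 0*4 = 0)
r(c) = 4 (r(c) = 4 + 0/(1 - 1*0) = 4 + 0/(1 + 0) = 4 + 0/1 = 4 + 0*1 = 4 + 0 = 4)
O(h) = -48 (O(h) = 19 - 67 = -48)
(O(r(-9)) - 18720)*(-49689 + 15453) = (-48 - 18720)*(-49689 + 15453) = -18768*(-34236) = 642541248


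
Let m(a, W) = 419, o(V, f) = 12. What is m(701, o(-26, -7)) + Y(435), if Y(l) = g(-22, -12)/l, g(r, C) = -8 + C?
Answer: 36449/87 ≈ 418.95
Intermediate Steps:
Y(l) = -20/l (Y(l) = (-8 - 12)/l = -20/l)
m(701, o(-26, -7)) + Y(435) = 419 - 20/435 = 419 - 20*1/435 = 419 - 4/87 = 36449/87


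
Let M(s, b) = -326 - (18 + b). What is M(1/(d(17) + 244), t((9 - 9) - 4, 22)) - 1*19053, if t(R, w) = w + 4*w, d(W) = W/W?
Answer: -19507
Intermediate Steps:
d(W) = 1
t(R, w) = 5*w
M(s, b) = -344 - b (M(s, b) = -326 + (-18 - b) = -344 - b)
M(1/(d(17) + 244), t((9 - 9) - 4, 22)) - 1*19053 = (-344 - 5*22) - 1*19053 = (-344 - 1*110) - 19053 = (-344 - 110) - 19053 = -454 - 19053 = -19507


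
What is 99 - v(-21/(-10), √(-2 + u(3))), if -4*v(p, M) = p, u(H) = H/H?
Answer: 3981/40 ≈ 99.525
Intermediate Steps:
u(H) = 1
v(p, M) = -p/4
99 - v(-21/(-10), √(-2 + u(3))) = 99 - (-1)*(-21/(-10))/4 = 99 - (-1)*(-21*(-⅒))/4 = 99 - (-1)*21/(4*10) = 99 - 1*(-21/40) = 99 + 21/40 = 3981/40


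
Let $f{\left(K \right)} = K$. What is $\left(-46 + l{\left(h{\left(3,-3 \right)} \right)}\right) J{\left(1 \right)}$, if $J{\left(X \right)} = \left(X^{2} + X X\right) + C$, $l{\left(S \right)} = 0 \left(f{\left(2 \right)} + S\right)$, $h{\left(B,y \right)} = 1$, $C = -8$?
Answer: $276$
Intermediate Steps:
$l{\left(S \right)} = 0$ ($l{\left(S \right)} = 0 \left(2 + S\right) = 0$)
$J{\left(X \right)} = -8 + 2 X^{2}$ ($J{\left(X \right)} = \left(X^{2} + X X\right) - 8 = \left(X^{2} + X^{2}\right) - 8 = 2 X^{2} - 8 = -8 + 2 X^{2}$)
$\left(-46 + l{\left(h{\left(3,-3 \right)} \right)}\right) J{\left(1 \right)} = \left(-46 + 0\right) \left(-8 + 2 \cdot 1^{2}\right) = - 46 \left(-8 + 2 \cdot 1\right) = - 46 \left(-8 + 2\right) = \left(-46\right) \left(-6\right) = 276$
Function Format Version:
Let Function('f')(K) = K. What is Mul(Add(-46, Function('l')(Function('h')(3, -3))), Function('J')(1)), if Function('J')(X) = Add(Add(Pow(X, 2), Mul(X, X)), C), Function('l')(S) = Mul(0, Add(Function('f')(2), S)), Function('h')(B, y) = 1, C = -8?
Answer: 276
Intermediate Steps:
Function('l')(S) = 0 (Function('l')(S) = Mul(0, Add(2, S)) = 0)
Function('J')(X) = Add(-8, Mul(2, Pow(X, 2))) (Function('J')(X) = Add(Add(Pow(X, 2), Mul(X, X)), -8) = Add(Add(Pow(X, 2), Pow(X, 2)), -8) = Add(Mul(2, Pow(X, 2)), -8) = Add(-8, Mul(2, Pow(X, 2))))
Mul(Add(-46, Function('l')(Function('h')(3, -3))), Function('J')(1)) = Mul(Add(-46, 0), Add(-8, Mul(2, Pow(1, 2)))) = Mul(-46, Add(-8, Mul(2, 1))) = Mul(-46, Add(-8, 2)) = Mul(-46, -6) = 276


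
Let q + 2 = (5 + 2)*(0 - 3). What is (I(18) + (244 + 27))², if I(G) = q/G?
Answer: 23571025/324 ≈ 72750.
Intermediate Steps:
q = -23 (q = -2 + (5 + 2)*(0 - 3) = -2 + 7*(-3) = -2 - 21 = -23)
I(G) = -23/G
(I(18) + (244 + 27))² = (-23/18 + (244 + 27))² = (-23*1/18 + 271)² = (-23/18 + 271)² = (4855/18)² = 23571025/324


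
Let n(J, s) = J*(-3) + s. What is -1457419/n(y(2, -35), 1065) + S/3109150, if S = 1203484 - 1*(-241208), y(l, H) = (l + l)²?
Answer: -2264932516043/1581002775 ≈ -1432.6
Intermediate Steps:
y(l, H) = 4*l² (y(l, H) = (2*l)² = 4*l²)
n(J, s) = s - 3*J (n(J, s) = -3*J + s = s - 3*J)
S = 1444692 (S = 1203484 + 241208 = 1444692)
-1457419/n(y(2, -35), 1065) + S/3109150 = -1457419/(1065 - 12*2²) + 1444692/3109150 = -1457419/(1065 - 12*4) + 1444692*(1/3109150) = -1457419/(1065 - 3*16) + 722346/1554575 = -1457419/(1065 - 48) + 722346/1554575 = -1457419/1017 + 722346/1554575 = -2264932516043/1581002775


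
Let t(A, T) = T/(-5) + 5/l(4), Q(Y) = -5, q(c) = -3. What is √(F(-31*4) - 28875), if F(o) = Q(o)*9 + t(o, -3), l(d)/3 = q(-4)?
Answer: I*√6506990/15 ≈ 170.06*I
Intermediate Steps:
l(d) = -9 (l(d) = 3*(-3) = -9)
t(A, T) = -5/9 - T/5 (t(A, T) = T/(-5) + 5/(-9) = T*(-⅕) + 5*(-⅑) = -T/5 - 5/9 = -5/9 - T/5)
F(o) = -2023/45 (F(o) = -5*9 + (-5/9 - ⅕*(-3)) = -45 + (-5/9 + ⅗) = -45 + 2/45 = -2023/45)
√(F(-31*4) - 28875) = √(-2023/45 - 28875) = √(-1301398/45) = I*√6506990/15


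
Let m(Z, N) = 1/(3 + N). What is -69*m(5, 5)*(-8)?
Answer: 69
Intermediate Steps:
-69*m(5, 5)*(-8) = -69/(3 + 5)*(-8) = -69/8*(-8) = 69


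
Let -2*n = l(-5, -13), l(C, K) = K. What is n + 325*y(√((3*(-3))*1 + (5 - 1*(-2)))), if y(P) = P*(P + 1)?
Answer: -1287/2 + 325*I*√2 ≈ -643.5 + 459.62*I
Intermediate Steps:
n = 13/2 (n = -½*(-13) = 13/2 ≈ 6.5000)
y(P) = P*(1 + P)
n + 325*y(√((3*(-3))*1 + (5 - 1*(-2)))) = 13/2 + 325*(√((3*(-3))*1 + (5 - 1*(-2)))*(1 + √((3*(-3))*1 + (5 - 1*(-2))))) = 13/2 + 325*(√(-9*1 + (5 + 2))*(1 + √(-9*1 + (5 + 2)))) = 13/2 + 325*(√(-9 + 7)*(1 + √(-9 + 7))) = 13/2 + 325*(√(-2)*(1 + √(-2))) = 13/2 + 325*((I*√2)*(1 + I*√2)) = 13/2 + 325*(I*√2*(1 + I*√2)) = 13/2 + 325*I*√2*(1 + I*√2)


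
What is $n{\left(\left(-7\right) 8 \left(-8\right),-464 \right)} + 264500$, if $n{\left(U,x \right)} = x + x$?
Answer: $263572$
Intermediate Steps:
$n{\left(U,x \right)} = 2 x$
$n{\left(\left(-7\right) 8 \left(-8\right),-464 \right)} + 264500 = 2 \left(-464\right) + 264500 = -928 + 264500 = 263572$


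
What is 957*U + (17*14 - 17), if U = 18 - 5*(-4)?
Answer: 36587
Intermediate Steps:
U = 38 (U = 18 + 20 = 38)
957*U + (17*14 - 17) = 957*38 + (17*14 - 17) = 36366 + (238 - 17) = 36366 + 221 = 36587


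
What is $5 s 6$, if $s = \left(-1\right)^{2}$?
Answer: $30$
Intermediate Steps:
$s = 1$
$5 s 6 = 5 \cdot 1 \cdot 6 = 5 \cdot 6 = 30$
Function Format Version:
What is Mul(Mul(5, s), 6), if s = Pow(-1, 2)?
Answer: 30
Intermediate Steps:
s = 1
Mul(Mul(5, s), 6) = Mul(Mul(5, 1), 6) = Mul(5, 6) = 30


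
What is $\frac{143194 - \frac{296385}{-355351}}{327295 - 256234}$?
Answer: $\frac{50884427479}{25251597411} \approx 2.0151$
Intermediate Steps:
$\frac{143194 - \frac{296385}{-355351}}{327295 - 256234} = \frac{143194 - - \frac{296385}{355351}}{327295 - 256234} = \frac{143194 + \frac{296385}{355351}}{71061} = \frac{50884427479}{355351} \cdot \frac{1}{71061} = \frac{50884427479}{25251597411}$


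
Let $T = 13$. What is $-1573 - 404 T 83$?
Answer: $-437489$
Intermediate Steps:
$-1573 - 404 T 83 = -1573 - 404 \cdot 13 \cdot 83 = -1573 - 435916 = -437489$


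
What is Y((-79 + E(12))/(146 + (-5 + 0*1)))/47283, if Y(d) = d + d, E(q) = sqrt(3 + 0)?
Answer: -158/6666903 + 2*sqrt(3)/6666903 ≈ -2.3180e-5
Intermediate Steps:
E(q) = sqrt(3)
Y(d) = 2*d
Y((-79 + E(12))/(146 + (-5 + 0*1)))/47283 = (2*((-79 + sqrt(3))/(146 + (-5 + 0*1))))/47283 = (2*((-79 + sqrt(3))/(146 + (-5 + 0))))*(1/47283) = (2*((-79 + sqrt(3))/(146 - 5)))*(1/47283) = (2*((-79 + sqrt(3))/141))*(1/47283) = (2*((-79 + sqrt(3))*(1/141)))*(1/47283) = (2*(-79/141 + sqrt(3)/141))*(1/47283) = (-158/141 + 2*sqrt(3)/141)*(1/47283) = -158/6666903 + 2*sqrt(3)/6666903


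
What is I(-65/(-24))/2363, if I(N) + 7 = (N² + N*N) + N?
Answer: 2989/680544 ≈ 0.0043921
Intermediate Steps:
I(N) = -7 + N + 2*N² (I(N) = -7 + ((N² + N*N) + N) = -7 + ((N² + N²) + N) = -7 + (2*N² + N) = -7 + (N + 2*N²) = -7 + N + 2*N²)
I(-65/(-24))/2363 = (-7 - 65/(-24) + 2*(-65/(-24))²)/2363 = (-7 - 65*(-1/24) + 2*(-65*(-1/24))²)*(1/2363) = (-7 + 65/24 + 2*(65/24)²)*(1/2363) = (-7 + 65/24 + 2*(4225/576))*(1/2363) = (-7 + 65/24 + 4225/288)*(1/2363) = (2989/288)*(1/2363) = 2989/680544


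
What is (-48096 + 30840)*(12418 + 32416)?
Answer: -773655504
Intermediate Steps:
(-48096 + 30840)*(12418 + 32416) = -17256*44834 = -773655504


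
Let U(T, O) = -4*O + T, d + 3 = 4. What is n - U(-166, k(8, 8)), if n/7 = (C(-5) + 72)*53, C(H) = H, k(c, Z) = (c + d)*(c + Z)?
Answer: 25599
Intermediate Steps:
d = 1 (d = -3 + 4 = 1)
k(c, Z) = (1 + c)*(Z + c) (k(c, Z) = (c + 1)*(c + Z) = (1 + c)*(Z + c))
U(T, O) = T - 4*O
n = 24857 (n = 7*((-5 + 72)*53) = 7*(67*53) = 7*3551 = 24857)
n - U(-166, k(8, 8)) = 24857 - (-166 - 4*(8 + 8 + 8² + 8*8)) = 24857 - (-166 - 4*(8 + 8 + 64 + 64)) = 24857 - (-166 - 4*144) = 24857 - (-166 - 576) = 24857 - 1*(-742) = 24857 + 742 = 25599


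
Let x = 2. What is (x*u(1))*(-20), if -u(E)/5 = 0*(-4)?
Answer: 0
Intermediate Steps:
u(E) = 0 (u(E) = -0*(-4) = -5*0 = 0)
(x*u(1))*(-20) = (2*0)*(-20) = 0*(-20) = 0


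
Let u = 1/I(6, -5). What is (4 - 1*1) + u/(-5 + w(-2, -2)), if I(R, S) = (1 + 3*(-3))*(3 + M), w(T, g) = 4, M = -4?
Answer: 23/8 ≈ 2.8750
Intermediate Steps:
I(R, S) = 8 (I(R, S) = (1 + 3*(-3))*(3 - 4) = (1 - 9)*(-1) = -8*(-1) = 8)
u = ⅛ (u = 1/8 = ⅛ ≈ 0.12500)
(4 - 1*1) + u/(-5 + w(-2, -2)) = (4 - 1*1) + (⅛)/(-5 + 4) = (4 - 1) + (⅛)/(-1) = 3 - 1*⅛ = 3 - ⅛ = 23/8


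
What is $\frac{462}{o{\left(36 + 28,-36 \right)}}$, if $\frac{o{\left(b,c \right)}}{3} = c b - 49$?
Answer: $- \frac{154}{2353} \approx -0.065448$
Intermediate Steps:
$o{\left(b,c \right)} = -147 + 3 b c$ ($o{\left(b,c \right)} = 3 \left(c b - 49\right) = 3 \left(b c - 49\right) = 3 \left(-49 + b c\right) = -147 + 3 b c$)
$\frac{462}{o{\left(36 + 28,-36 \right)}} = \frac{462}{-147 + 3 \left(36 + 28\right) \left(-36\right)} = \frac{462}{-147 + 3 \cdot 64 \left(-36\right)} = \frac{462}{-147 - 6912} = \frac{462}{-7059} = 462 \left(- \frac{1}{7059}\right) = - \frac{154}{2353}$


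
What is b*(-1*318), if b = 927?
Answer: -294786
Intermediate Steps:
b*(-1*318) = 927*(-1*318) = 927*(-318) = -294786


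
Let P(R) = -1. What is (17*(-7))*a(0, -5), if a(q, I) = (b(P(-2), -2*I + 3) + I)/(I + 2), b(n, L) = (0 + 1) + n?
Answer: -595/3 ≈ -198.33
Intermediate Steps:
b(n, L) = 1 + n
a(q, I) = I/(2 + I) (a(q, I) = ((1 - 1) + I)/(I + 2) = (0 + I)/(2 + I) = I/(2 + I))
(17*(-7))*a(0, -5) = (17*(-7))*(-5/(2 - 5)) = -(-595)/(-3) = -(-595)*(-1)/3 = -119*5/3 = -595/3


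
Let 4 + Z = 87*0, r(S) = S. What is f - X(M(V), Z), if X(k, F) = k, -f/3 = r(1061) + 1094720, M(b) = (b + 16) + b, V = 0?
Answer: -3287359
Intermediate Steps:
M(b) = 16 + 2*b (M(b) = (16 + b) + b = 16 + 2*b)
f = -3287343 (f = -3*(1061 + 1094720) = -3*1095781 = -3287343)
Z = -4 (Z = -4 + 87*0 = -4 + 0 = -4)
f - X(M(V), Z) = -3287343 - (16 + 2*0) = -3287343 - (16 + 0) = -3287343 - 1*16 = -3287343 - 16 = -3287359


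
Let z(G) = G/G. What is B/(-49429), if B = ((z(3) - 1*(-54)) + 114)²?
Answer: -28561/49429 ≈ -0.57782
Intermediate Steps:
z(G) = 1
B = 28561 (B = ((1 - 1*(-54)) + 114)² = ((1 + 54) + 114)² = (55 + 114)² = 169² = 28561)
B/(-49429) = 28561/(-49429) = 28561*(-1/49429) = -28561/49429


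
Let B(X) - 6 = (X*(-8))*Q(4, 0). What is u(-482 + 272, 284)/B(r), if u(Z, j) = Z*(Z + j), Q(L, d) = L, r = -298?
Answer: -7770/4771 ≈ -1.6286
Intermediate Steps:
B(X) = 6 - 32*X (B(X) = 6 + (X*(-8))*4 = 6 - 8*X*4 = 6 - 32*X)
u(-482 + 272, 284)/B(r) = ((-482 + 272)*((-482 + 272) + 284))/(6 - 32*(-298)) = (-210*(-210 + 284))/(6 + 9536) = -210*74/9542 = -15540*1/9542 = -7770/4771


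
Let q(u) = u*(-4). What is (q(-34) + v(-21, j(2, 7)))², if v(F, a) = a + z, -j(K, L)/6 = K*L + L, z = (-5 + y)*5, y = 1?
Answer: 100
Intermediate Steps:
z = -20 (z = (-5 + 1)*5 = -4*5 = -20)
j(K, L) = -6*L - 6*K*L (j(K, L) = -6*(K*L + L) = -6*(L + K*L) = -6*L - 6*K*L)
v(F, a) = -20 + a (v(F, a) = a - 20 = -20 + a)
q(u) = -4*u
(q(-34) + v(-21, j(2, 7)))² = (-4*(-34) + (-20 - 6*7*(1 + 2)))² = (136 + (-20 - 6*7*3))² = (136 + (-20 - 126))² = (136 - 146)² = (-10)² = 100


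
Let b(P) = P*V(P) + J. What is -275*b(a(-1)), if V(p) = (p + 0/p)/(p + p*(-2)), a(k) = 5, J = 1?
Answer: 1100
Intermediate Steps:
V(p) = -1 (V(p) = (p + 0)/(p - 2*p) = p/((-p)) = p*(-1/p) = -1)
b(P) = 1 - P (b(P) = P*(-1) + 1 = -P + 1 = 1 - P)
-275*b(a(-1)) = -275*(1 - 1*5) = -275*(1 - 5) = -275*(-4) = 1100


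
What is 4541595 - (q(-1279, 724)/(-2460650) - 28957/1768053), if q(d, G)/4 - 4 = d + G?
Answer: 340663445854212086/75009648525 ≈ 4.5416e+6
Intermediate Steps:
q(d, G) = 16 + 4*G + 4*d (q(d, G) = 16 + 4*(d + G) = 16 + 4*(G + d) = 16 + (4*G + 4*d) = 16 + 4*G + 4*d)
4541595 - (q(-1279, 724)/(-2460650) - 28957/1768053) = 4541595 - ((16 + 4*724 + 4*(-1279))/(-2460650) - 28957/1768053) = 4541595 - ((16 + 2896 - 5116)*(-1/2460650) - 28957*1/1768053) = 4541595 - (-2204*(-1/2460650) - 28957/1768053) = 4541595 - (38/42425 - 28957/1768053) = 4541595 - 1*(-1161314711/75009648525) = 4541595 + 1161314711/75009648525 = 340663445854212086/75009648525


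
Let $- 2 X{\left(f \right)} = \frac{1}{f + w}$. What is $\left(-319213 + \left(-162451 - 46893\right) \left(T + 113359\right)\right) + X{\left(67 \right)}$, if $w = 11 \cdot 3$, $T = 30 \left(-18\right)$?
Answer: $- \frac{4723659989801}{200} \approx -2.3618 \cdot 10^{10}$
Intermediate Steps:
$T = -540$
$w = 33$
$X{\left(f \right)} = - \frac{1}{2 \left(33 + f\right)}$ ($X{\left(f \right)} = - \frac{1}{2 \left(f + 33\right)} = - \frac{1}{2 \left(33 + f\right)}$)
$\left(-319213 + \left(-162451 - 46893\right) \left(T + 113359\right)\right) + X{\left(67 \right)} = \left(-319213 + \left(-162451 - 46893\right) \left(-540 + 113359\right)\right) - \frac{1}{66 + 2 \cdot 67} = \left(-319213 - 23617980736\right) - \frac{1}{66 + 134} = \left(-319213 - 23617980736\right) - \frac{1}{200} = -23618299949 - \frac{1}{200} = - \frac{4723659989801}{200}$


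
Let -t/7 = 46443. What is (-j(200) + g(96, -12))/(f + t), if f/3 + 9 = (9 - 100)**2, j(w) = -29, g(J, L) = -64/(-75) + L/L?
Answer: -2314/22521375 ≈ -0.00010275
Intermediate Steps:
g(J, L) = 139/75 (g(J, L) = -64*(-1/75) + 1 = 64/75 + 1 = 139/75)
f = 24816 (f = -27 + 3*(9 - 100)**2 = -27 + 3*(-91)**2 = -27 + 3*8281 = -27 + 24843 = 24816)
t = -325101 (t = -7*46443 = -325101)
(-j(200) + g(96, -12))/(f + t) = (-1*(-29) + 139/75)/(24816 - 325101) = (29 + 139/75)/(-300285) = (2314/75)*(-1/300285) = -2314/22521375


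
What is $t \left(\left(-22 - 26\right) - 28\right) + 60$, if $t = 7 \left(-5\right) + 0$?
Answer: $2720$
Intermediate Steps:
$t = -35$ ($t = -35 + 0 = -35$)
$t \left(\left(-22 - 26\right) - 28\right) + 60 = - 35 \left(\left(-22 - 26\right) - 28\right) + 60 = - 35 \left(-48 - 28\right) + 60 = \left(-35\right) \left(-76\right) + 60 = 2660 + 60 = 2720$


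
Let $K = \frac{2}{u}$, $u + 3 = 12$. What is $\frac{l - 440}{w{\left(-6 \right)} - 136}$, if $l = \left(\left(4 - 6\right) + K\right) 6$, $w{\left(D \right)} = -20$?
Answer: $\frac{26}{9} \approx 2.8889$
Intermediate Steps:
$u = 9$ ($u = -3 + 12 = 9$)
$K = \frac{2}{9} \approx 0.22222$
$l = - \frac{32}{3}$ ($l = \left(\left(4 - 6\right) + \frac{2}{9}\right) 6 = \left(-2 + \frac{2}{9}\right) 6 = \left(- \frac{16}{9}\right) 6 = - \frac{32}{3} \approx -10.667$)
$\frac{l - 440}{w{\left(-6 \right)} - 136} = \frac{- \frac{32}{3} - 440}{-20 - 136} = - \frac{1352}{3 \left(-156\right)} = \left(- \frac{1352}{3}\right) \left(- \frac{1}{156}\right) = \frac{26}{9}$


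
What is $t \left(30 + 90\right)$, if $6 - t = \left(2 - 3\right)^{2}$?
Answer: $600$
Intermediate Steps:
$t = 5$ ($t = 6 - \left(2 - 3\right)^{2} = 6 - \left(-1\right)^{2} = 6 - 1 = 5$)
$t \left(30 + 90\right) = 5 \left(30 + 90\right) = 5 \cdot 120 = 600$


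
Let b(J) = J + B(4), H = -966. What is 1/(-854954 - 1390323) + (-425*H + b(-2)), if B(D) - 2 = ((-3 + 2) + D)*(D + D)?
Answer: 921852358997/2245277 ≈ 4.1057e+5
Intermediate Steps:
B(D) = 2 + 2*D*(-1 + D) (B(D) = 2 + ((-3 + 2) + D)*(D + D) = 2 + (-1 + D)*(2*D) = 2 + 2*D*(-1 + D))
b(J) = 26 + J (b(J) = J + (2 - 2*4 + 2*4²) = J + (2 - 8 + 2*16) = J + (2 - 8 + 32) = J + 26 = 26 + J)
1/(-854954 - 1390323) + (-425*H + b(-2)) = 1/(-854954 - 1390323) + (-425*(-966) + (26 - 2)) = 1/(-2245277) + (410550 + 24) = -1/2245277 + 410574 = 921852358997/2245277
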